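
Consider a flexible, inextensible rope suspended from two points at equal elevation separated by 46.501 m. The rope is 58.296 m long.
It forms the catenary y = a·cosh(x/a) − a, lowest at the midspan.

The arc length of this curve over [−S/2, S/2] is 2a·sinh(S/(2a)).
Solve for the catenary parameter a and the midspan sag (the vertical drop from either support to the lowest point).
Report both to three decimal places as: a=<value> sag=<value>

seed: a₀ = √(S³/(24(L−S))) = √(46.501³/(24·11.795)) = 18.846853
iter 1: u=1.233654  f(a)=+9.308e-01  f'(a)=-1.453e+00  a ← 18.846853 − (+9.308e-01/-1.453e+00) = 19.487516
iter 2: u=1.193097  f(a)=+4.957e-02  f'(a)=-1.302e+00  a ← 19.487516 − (+4.957e-02/-1.302e+00) = 19.525591
iter 3: u=1.190771  f(a)=+1.581e-04  f'(a)=-1.294e+00  a ← 19.525591 − (+1.581e-04/-1.294e+00) = 19.525713
iter 4: u=1.190763  f(a)=+1.619e-09  f'(a)=-1.294e+00  a ← 19.525713 − (+1.619e-09/-1.294e+00) = 19.525713
iter 5: u=1.190763  f(a)=+1.421e-14  f'(a)=-1.294e+00  a ← 19.525713 − (+1.421e-14/-1.294e+00) = 19.525713
converged: |Δa| < 1e-12 after 5 iterations
sag = a·(cosh(S/(2a)) − 1) = 19.525713·(cosh(1.190763) − 1) = 15.557892
T_max/T_min = cosh(S/(2a)) = 1.796790

a=19.526 sag=15.558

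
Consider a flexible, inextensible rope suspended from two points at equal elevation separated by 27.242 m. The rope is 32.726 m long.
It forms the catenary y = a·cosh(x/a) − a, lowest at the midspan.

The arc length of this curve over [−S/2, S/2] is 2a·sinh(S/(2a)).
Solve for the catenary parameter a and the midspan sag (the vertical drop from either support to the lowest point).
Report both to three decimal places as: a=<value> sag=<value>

seed: a₀ = √(S³/(24(L−S))) = √(27.242³/(24·5.484)) = 12.393790
iter 1: u=1.099018  f(a)=+3.409e-01  f'(a)=-9.966e-01  a ← 12.393790 − (+3.409e-01/-9.966e-01) = 12.735841
iter 2: u=1.069501  f(a)=+1.462e-02  f'(a)=-9.127e-01  a ← 12.735841 − (+1.462e-02/-9.127e-01) = 12.751861
iter 3: u=1.068158  f(a)=+2.957e-05  f'(a)=-9.090e-01  a ← 12.751861 − (+2.957e-05/-9.090e-01) = 12.751893
iter 4: u=1.068155  f(a)=+1.215e-10  f'(a)=-9.090e-01  a ← 12.751893 − (+1.215e-10/-9.090e-01) = 12.751893
iter 5: u=1.068155  f(a)=-7.105e-15  f'(a)=-9.090e-01  a ← 12.751893 − (-7.105e-15/-9.090e-01) = 12.751893
converged: |Δa| < 1e-12 after 5 iterations
sag = a·(cosh(S/(2a)) − 1) = 12.751893·(cosh(1.068155) − 1) = 7.993192
T_max/T_min = cosh(S/(2a)) = 1.626824

a=12.752 sag=7.993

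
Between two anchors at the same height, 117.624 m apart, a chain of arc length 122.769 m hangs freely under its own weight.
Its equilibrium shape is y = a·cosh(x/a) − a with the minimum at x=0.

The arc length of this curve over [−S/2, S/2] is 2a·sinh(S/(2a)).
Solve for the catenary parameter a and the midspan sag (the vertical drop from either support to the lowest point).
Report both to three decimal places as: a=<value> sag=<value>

a=115.547 sag=15.293

seed: a₀ = √(S³/(24(L−S))) = √(117.624³/(24·5.145)) = 114.800983
iter 1: u=0.512295  f(a)=+6.794e-02  f'(a)=-9.201e-02  a ← 114.800983 − (+6.794e-02/-9.201e-02) = 115.539373
iter 2: u=0.509021  f(a)=+6.610e-04  f'(a)=-9.023e-02  a ← 115.539373 − (+6.610e-04/-9.023e-02) = 115.546700
iter 3: u=0.508989  f(a)=+6.395e-08  f'(a)=-9.021e-02  a ← 115.546700 − (+6.395e-08/-9.021e-02) = 115.546700
iter 4: u=0.508989  f(a)=-1.421e-14  f'(a)=-9.021e-02  a ← 115.546700 − (-1.421e-14/-9.021e-02) = 115.546700
converged: |Δa| < 1e-12 after 4 iterations
sag = a·(cosh(S/(2a)) − 1) = 115.546700·(cosh(0.508989) − 1) = 15.293266
T_max/T_min = cosh(S/(2a)) = 1.132356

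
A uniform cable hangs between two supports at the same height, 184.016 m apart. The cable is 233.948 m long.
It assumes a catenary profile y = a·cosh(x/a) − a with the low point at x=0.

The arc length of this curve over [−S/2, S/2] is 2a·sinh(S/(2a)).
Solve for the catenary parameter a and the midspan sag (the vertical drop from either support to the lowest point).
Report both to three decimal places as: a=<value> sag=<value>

seed: a₀ = √(S³/(24(L−S))) = √(184.016³/(24·49.932)) = 72.108802
iter 1: u=1.275961  f(a)=+4.226e+00  f'(a)=-1.624e+00  a ← 72.108802 − (+4.226e+00/-1.624e+00) = 74.711085
iter 2: u=1.231517  f(a)=+2.395e-01  f'(a)=-1.445e+00  a ← 74.711085 − (+2.395e-01/-1.445e+00) = 74.876902
iter 3: u=1.228790  f(a)=+8.719e-04  f'(a)=-1.434e+00  a ← 74.876902 − (+8.719e-04/-1.434e+00) = 74.877510
iter 4: u=1.228780  f(a)=+1.165e-08  f'(a)=-1.434e+00  a ← 74.877510 − (+1.165e-08/-1.434e+00) = 74.877510
iter 5: u=1.228780  f(a)=+0.000e+00  f'(a)=-1.434e+00  a ← 74.877510 − (+0.000e+00/-1.434e+00) = 74.877510
converged: |Δa| < 1e-12 after 5 iterations
sag = a·(cosh(S/(2a)) − 1) = 74.877510·(cosh(1.228780) − 1) = 64.009344
T_max/T_min = cosh(S/(2a)) = 1.854854

a=74.878 sag=64.009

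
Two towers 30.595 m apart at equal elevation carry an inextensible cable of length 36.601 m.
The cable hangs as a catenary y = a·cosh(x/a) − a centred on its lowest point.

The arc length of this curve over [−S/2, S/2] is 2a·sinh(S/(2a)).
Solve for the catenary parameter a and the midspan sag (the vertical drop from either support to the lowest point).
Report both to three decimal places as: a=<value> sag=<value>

seed: a₀ = √(S³/(24(L−S))) = √(30.595³/(24·6.006)) = 14.095400
iter 1: u=1.085283  f(a)=+3.638e-01  f'(a)=-9.569e-01  a ← 14.095400 − (+3.638e-01/-9.569e-01) = 14.475581
iter 2: u=1.056780  f(a)=+1.524e-02  f'(a)=-8.782e-01  a ← 14.475581 − (+1.524e-02/-8.782e-01) = 14.492931
iter 3: u=1.055515  f(a)=+2.932e-05  f'(a)=-8.749e-01  a ← 14.492931 − (+2.932e-05/-8.749e-01) = 14.492964
iter 4: u=1.055512  f(a)=+1.090e-10  f'(a)=-8.749e-01  a ← 14.492964 − (+1.090e-10/-8.749e-01) = 14.492964
iter 5: u=1.055512  f(a)=+0.000e+00  f'(a)=-8.749e-01  a ← 14.492964 − (+0.000e+00/-8.749e-01) = 14.492964
converged: |Δa| < 1e-12 after 5 iterations
sag = a·(cosh(S/(2a)) − 1) = 14.492964·(cosh(1.055512) − 1) = 8.851292
T_max/T_min = cosh(S/(2a)) = 1.610730

a=14.493 sag=8.851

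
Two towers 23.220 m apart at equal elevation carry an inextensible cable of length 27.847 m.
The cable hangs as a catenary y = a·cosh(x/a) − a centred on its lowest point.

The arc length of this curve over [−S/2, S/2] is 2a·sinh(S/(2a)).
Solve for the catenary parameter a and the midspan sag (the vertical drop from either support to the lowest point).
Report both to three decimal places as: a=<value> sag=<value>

seed: a₀ = √(S³/(24(L−S))) = √(23.220³/(24·4.627)) = 10.617883
iter 1: u=1.093438  f(a)=+2.846e-01  f'(a)=-9.803e-01  a ← 10.617883 − (+2.846e-01/-9.803e-01) = 10.908213
iter 2: u=1.064336  f(a)=+1.209e-02  f'(a)=-8.986e-01  a ← 10.908213 − (+1.209e-02/-8.986e-01) = 10.921668
iter 3: u=1.063024  f(a)=+2.397e-05  f'(a)=-8.951e-01  a ← 10.921668 − (+2.397e-05/-8.951e-01) = 10.921695
iter 4: u=1.063022  f(a)=+9.458e-11  f'(a)=-8.950e-01  a ← 10.921695 − (+9.458e-11/-8.950e-01) = 10.921695
iter 5: u=1.063022  f(a)=-3.553e-15  f'(a)=-8.950e-01  a ← 10.921695 − (-3.553e-15/-8.950e-01) = 10.921695
converged: |Δa| < 1e-12 after 5 iterations
sag = a·(cosh(S/(2a)) − 1) = 10.921695·(cosh(1.063022) − 1) = 6.774273
T_max/T_min = cosh(S/(2a)) = 1.620258

a=10.922 sag=6.774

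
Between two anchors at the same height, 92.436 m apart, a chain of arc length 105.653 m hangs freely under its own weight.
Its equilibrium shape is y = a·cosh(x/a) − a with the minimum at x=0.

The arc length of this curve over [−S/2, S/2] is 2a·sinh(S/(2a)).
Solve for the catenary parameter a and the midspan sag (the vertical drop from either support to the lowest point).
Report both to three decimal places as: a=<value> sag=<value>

a=50.935 sag=22.448

seed: a₀ = √(S³/(24(L−S))) = √(92.436³/(24·13.217)) = 49.898748
iter 1: u=0.926236  f(a)=+5.787e-01  f'(a)=-5.766e-01  a ← 49.898748 − (+5.787e-01/-5.766e-01) = 50.902313
iter 2: u=0.907974  f(a)=+1.792e-02  f'(a)=-5.414e-01  a ← 50.902313 − (+1.792e-02/-5.414e-01) = 50.935409
iter 3: u=0.907384  f(a)=+1.840e-05  f'(a)=-5.403e-01  a ← 50.935409 − (+1.840e-05/-5.403e-01) = 50.935443
iter 4: u=0.907384  f(a)=+1.944e-11  f'(a)=-5.403e-01  a ← 50.935443 − (+1.944e-11/-5.403e-01) = 50.935443
converged: |Δa| < 1e-12 after 4 iterations
sag = a·(cosh(S/(2a)) − 1) = 50.935443·(cosh(0.907384) − 1) = 22.447514
T_max/T_min = cosh(S/(2a)) = 1.440705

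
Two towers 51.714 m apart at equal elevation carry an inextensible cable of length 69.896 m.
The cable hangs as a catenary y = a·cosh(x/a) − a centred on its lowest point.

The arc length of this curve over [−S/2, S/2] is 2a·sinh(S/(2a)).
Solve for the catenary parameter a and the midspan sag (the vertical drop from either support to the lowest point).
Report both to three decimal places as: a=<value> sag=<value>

a=18.675 sag=20.950

seed: a₀ = √(S³/(24(L−S))) = √(51.714³/(24·18.182)) = 17.802695
iter 1: u=1.452421  f(a)=+2.017e+00  f'(a)=-2.507e+00  a ← 17.802695 − (+2.017e+00/-2.507e+00) = 18.607144
iter 2: u=1.389628  f(a)=+1.448e-01  f'(a)=-2.159e+00  a ← 18.607144 − (+1.448e-01/-2.159e+00) = 18.674193
iter 3: u=1.384638  f(a)=+8.733e-04  f'(a)=-2.133e+00  a ← 18.674193 − (+8.733e-04/-2.133e+00) = 18.674603
iter 4: u=1.384608  f(a)=+3.220e-08  f'(a)=-2.133e+00  a ← 18.674603 − (+3.220e-08/-2.133e+00) = 18.674603
iter 5: u=1.384608  f(a)=+1.421e-14  f'(a)=-2.133e+00  a ← 18.674603 − (+1.421e-14/-2.133e+00) = 18.674603
converged: |Δa| < 1e-12 after 5 iterations
sag = a·(cosh(S/(2a)) − 1) = 18.674603·(cosh(1.384608) − 1) = 20.949929
T_max/T_min = cosh(S/(2a)) = 2.121841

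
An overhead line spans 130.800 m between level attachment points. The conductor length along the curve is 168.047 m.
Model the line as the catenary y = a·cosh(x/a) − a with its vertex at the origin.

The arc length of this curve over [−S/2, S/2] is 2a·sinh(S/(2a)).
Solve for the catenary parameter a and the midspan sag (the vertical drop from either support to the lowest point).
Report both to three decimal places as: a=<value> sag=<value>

seed: a₀ = √(S³/(24(L−S))) = √(130.800³/(24·37.247)) = 50.033438
iter 1: u=1.307126  f(a)=+3.315e+00  f'(a)=-1.759e+00  a ← 50.033438 − (+3.315e+00/-1.759e+00) = 51.917450
iter 2: u=1.259692  f(a)=+1.964e-01  f'(a)=-1.556e+00  a ← 51.917450 − (+1.964e-01/-1.556e+00) = 52.043646
iter 3: u=1.256638  f(a)=+7.858e-04  f'(a)=-1.544e+00  a ← 52.043646 − (+7.858e-04/-1.544e+00) = 52.044155
iter 4: u=1.256625  f(a)=+1.269e-08  f'(a)=-1.544e+00  a ← 52.044155 − (+1.269e-08/-1.544e+00) = 52.044155
iter 5: u=1.256625  f(a)=+0.000e+00  f'(a)=-1.544e+00  a ← 52.044155 − (+0.000e+00/-1.544e+00) = 52.044155
converged: |Δa| < 1e-12 after 5 iterations
sag = a·(cosh(S/(2a)) − 1) = 52.044155·(cosh(1.256625) − 1) = 46.791783
T_max/T_min = cosh(S/(2a)) = 1.899079

a=52.044 sag=46.792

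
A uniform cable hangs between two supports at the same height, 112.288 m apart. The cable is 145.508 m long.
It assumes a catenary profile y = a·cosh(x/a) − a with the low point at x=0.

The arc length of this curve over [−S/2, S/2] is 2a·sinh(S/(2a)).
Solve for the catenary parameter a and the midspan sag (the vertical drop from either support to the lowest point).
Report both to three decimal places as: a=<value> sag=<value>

a=43.896 sag=41.075

seed: a₀ = √(S³/(24(L−S))) = √(112.288³/(24·33.220)) = 42.140005
iter 1: u=1.332321  f(a)=+3.076e+00  f'(a)=-1.875e+00  a ← 42.140005 − (+3.076e+00/-1.875e+00) = 43.780740
iter 2: u=1.282390  f(a)=+1.888e-01  f'(a)=-1.651e+00  a ← 43.780740 − (+1.888e-01/-1.651e+00) = 43.895072
iter 3: u=1.279050  f(a)=+8.138e-04  f'(a)=-1.637e+00  a ← 43.895072 − (+8.138e-04/-1.637e+00) = 43.895570
iter 4: u=1.279036  f(a)=+1.527e-08  f'(a)=-1.637e+00  a ← 43.895570 − (+1.527e-08/-1.637e+00) = 43.895570
iter 5: u=1.279036  f(a)=+2.842e-14  f'(a)=-1.637e+00  a ← 43.895570 − (+2.842e-14/-1.637e+00) = 43.895570
converged: |Δa| < 1e-12 after 5 iterations
sag = a·(cosh(S/(2a)) − 1) = 43.895570·(cosh(1.279036) − 1) = 41.074811
T_max/T_min = cosh(S/(2a)) = 1.935739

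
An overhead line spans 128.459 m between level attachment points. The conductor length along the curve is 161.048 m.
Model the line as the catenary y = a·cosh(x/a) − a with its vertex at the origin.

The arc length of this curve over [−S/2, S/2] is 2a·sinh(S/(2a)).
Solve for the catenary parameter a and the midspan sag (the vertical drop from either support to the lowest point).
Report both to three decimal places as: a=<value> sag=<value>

a=53.936 sag=42.983

seed: a₀ = √(S³/(24(L−S))) = √(128.459³/(24·32.589)) = 52.060180
iter 1: u=1.233755  f(a)=+2.572e+00  f'(a)=-1.453e+00  a ← 52.060180 − (+2.572e+00/-1.453e+00) = 53.830125
iter 2: u=1.193189  f(a)=+1.370e-01  f'(a)=-1.302e+00  a ← 53.830125 − (+1.370e-01/-1.302e+00) = 53.935330
iter 3: u=1.190861  f(a)=+4.370e-04  f'(a)=-1.294e+00  a ← 53.935330 − (+4.370e-04/-1.294e+00) = 53.935668
iter 4: u=1.190854  f(a)=+4.478e-09  f'(a)=-1.294e+00  a ← 53.935668 − (+4.478e-09/-1.294e+00) = 53.935668
iter 5: u=1.190854  f(a)=+2.842e-14  f'(a)=-1.294e+00  a ← 53.935668 − (+2.842e-14/-1.294e+00) = 53.935668
converged: |Δa| < 1e-12 after 5 iterations
sag = a·(cosh(S/(2a)) − 1) = 53.935668·(cosh(1.190854) − 1) = 42.982704
T_max/T_min = cosh(S/(2a)) = 1.796925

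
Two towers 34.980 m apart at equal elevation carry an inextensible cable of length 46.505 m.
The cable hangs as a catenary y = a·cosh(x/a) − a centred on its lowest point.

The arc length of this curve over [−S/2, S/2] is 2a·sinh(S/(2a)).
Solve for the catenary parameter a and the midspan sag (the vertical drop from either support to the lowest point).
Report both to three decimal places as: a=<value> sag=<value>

seed: a₀ = √(S³/(24(L−S))) = √(34.980³/(24·11.525)) = 12.439520
iter 1: u=1.406003  f(a)=+1.194e+00  f'(a)=-2.246e+00  a ← 12.439520 − (+1.194e+00/-2.246e+00) = 12.971230
iter 2: u=1.348369  f(a)=+8.084e-02  f'(a)=-1.951e+00  a ← 12.971230 − (+8.084e-02/-1.951e+00) = 13.012657
iter 3: u=1.344076  f(a)=+4.299e-04  f'(a)=-1.931e+00  a ← 13.012657 − (+4.299e-04/-1.931e+00) = 13.012879
iter 4: u=1.344053  f(a)=+1.230e-08  f'(a)=-1.931e+00  a ← 13.012879 − (+1.230e-08/-1.931e+00) = 13.012879
iter 5: u=1.344053  f(a)=-7.105e-15  f'(a)=-1.931e+00  a ← 13.012879 − (-7.105e-15/-1.931e+00) = 13.012879
converged: |Δa| < 1e-12 after 5 iterations
sag = a·(cosh(S/(2a)) − 1) = 13.012879·(cosh(1.344053) − 1) = 13.633205
T_max/T_min = cosh(S/(2a)) = 2.047670

a=13.013 sag=13.633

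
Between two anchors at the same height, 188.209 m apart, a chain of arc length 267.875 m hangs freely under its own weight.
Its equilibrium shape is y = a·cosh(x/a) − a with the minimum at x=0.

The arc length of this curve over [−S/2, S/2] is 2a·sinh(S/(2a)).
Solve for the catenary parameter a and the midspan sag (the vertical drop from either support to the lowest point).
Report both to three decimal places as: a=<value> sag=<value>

a=62.485 sag=85.311

seed: a₀ = √(S³/(24(L−S))) = √(188.209³/(24·79.666)) = 59.049803
iter 1: u=1.593646  f(a)=+1.075e+01  f'(a)=-3.449e+00  a ← 59.049803 − (+1.075e+01/-3.449e+00) = 62.166978
iter 2: u=1.513738  f(a)=+9.099e-01  f'(a)=-2.887e+00  a ← 62.166978 − (+9.099e-01/-2.887e+00) = 62.482101
iter 3: u=1.506103  f(a)=+7.851e-03  f'(a)=-2.838e+00  a ← 62.482101 − (+7.851e-03/-2.838e+00) = 62.484867
iter 4: u=1.506037  f(a)=+5.955e-07  f'(a)=-2.837e+00  a ← 62.484867 − (+5.955e-07/-2.837e+00) = 62.484868
iter 5: u=1.506037  f(a)=-5.684e-14  f'(a)=-2.837e+00  a ← 62.484868 − (-5.684e-14/-2.837e+00) = 62.484868
converged: |Δa| < 1e-12 after 5 iterations
sag = a·(cosh(S/(2a)) − 1) = 62.484868·(cosh(1.506037) − 1) = 85.310980
T_max/T_min = cosh(S/(2a)) = 2.365306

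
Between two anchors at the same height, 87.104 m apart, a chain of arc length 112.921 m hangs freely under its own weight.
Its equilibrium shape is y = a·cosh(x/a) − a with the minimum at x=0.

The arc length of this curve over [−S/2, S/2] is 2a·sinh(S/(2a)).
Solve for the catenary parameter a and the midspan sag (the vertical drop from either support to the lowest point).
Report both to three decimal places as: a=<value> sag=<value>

seed: a₀ = √(S³/(24(L−S))) = √(87.104³/(24·25.817)) = 32.658681
iter 1: u=1.333550  f(a)=+2.395e+00  f'(a)=-1.881e+00  a ← 32.658681 − (+2.395e+00/-1.881e+00) = 33.932308
iter 2: u=1.283497  f(a)=+1.472e-01  f'(a)=-1.656e+00  a ← 33.932308 − (+1.472e-01/-1.656e+00) = 34.021229
iter 3: u=1.280142  f(a)=+6.371e-04  f'(a)=-1.642e+00  a ← 34.021229 − (+6.371e-04/-1.642e+00) = 34.021617
iter 4: u=1.280127  f(a)=+1.204e-08  f'(a)=-1.642e+00  a ← 34.021617 − (+1.204e-08/-1.642e+00) = 34.021617
iter 5: u=1.280127  f(a)=-1.421e-14  f'(a)=-1.642e+00  a ← 34.021617 − (-1.421e-14/-1.642e+00) = 34.021617
converged: |Δa| < 1e-12 after 5 iterations
sag = a·(cosh(S/(2a)) − 1) = 34.021617·(cosh(1.280127) − 1) = 31.896958
T_max/T_min = cosh(S/(2a)) = 1.937550

a=34.022 sag=31.897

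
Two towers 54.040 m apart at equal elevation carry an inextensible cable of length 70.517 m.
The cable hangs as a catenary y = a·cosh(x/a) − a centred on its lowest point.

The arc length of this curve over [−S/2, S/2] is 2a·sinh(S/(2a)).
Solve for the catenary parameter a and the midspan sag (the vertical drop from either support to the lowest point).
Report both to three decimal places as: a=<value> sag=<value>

seed: a₀ = √(S³/(24(L−S))) = √(54.040³/(24·16.477)) = 19.976910
iter 1: u=1.352562  f(a)=+1.575e+00  f'(a)=-1.972e+00  a ← 19.976910 − (+1.575e+00/-1.972e+00) = 20.775432
iter 2: u=1.300575  f(a)=+9.933e-02  f'(a)=-1.730e+00  a ← 20.775432 − (+9.933e-02/-1.730e+00) = 20.832842
iter 3: u=1.296991  f(a)=+4.542e-04  f'(a)=-1.714e+00  a ← 20.832842 − (+4.542e-04/-1.714e+00) = 20.833107
iter 4: u=1.296974  f(a)=+9.591e-09  f'(a)=-1.714e+00  a ← 20.833107 − (+9.591e-09/-1.714e+00) = 20.833107
iter 5: u=1.296974  f(a)=+0.000e+00  f'(a)=-1.714e+00  a ← 20.833107 − (+0.000e+00/-1.714e+00) = 20.833107
converged: |Δa| < 1e-12 after 5 iterations
sag = a·(cosh(S/(2a)) − 1) = 20.833107·(cosh(1.296974) − 1) = 20.120283
T_max/T_min = cosh(S/(2a)) = 1.965784

a=20.833 sag=20.120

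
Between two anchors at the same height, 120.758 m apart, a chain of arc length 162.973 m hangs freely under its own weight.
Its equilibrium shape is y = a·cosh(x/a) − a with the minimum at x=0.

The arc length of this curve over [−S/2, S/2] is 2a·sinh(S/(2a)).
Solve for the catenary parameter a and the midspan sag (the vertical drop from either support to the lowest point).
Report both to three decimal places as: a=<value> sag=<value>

seed: a₀ = √(S³/(24(L−S))) = √(120.758³/(24·42.215)) = 41.690284
iter 1: u=1.448275  f(a)=+4.655e+00  f'(a)=-2.483e+00  a ← 41.690284 − (+4.655e+00/-2.483e+00) = 43.564989
iter 2: u=1.385952  f(a)=+3.324e-01  f'(a)=-2.140e+00  a ← 43.564989 − (+3.324e-01/-2.140e+00) = 43.720318
iter 3: u=1.381028  f(a)=+1.983e-03  f'(a)=-2.115e+00  a ← 43.720318 − (+1.983e-03/-2.115e+00) = 43.721256
iter 4: u=1.380999  f(a)=+7.151e-08  f'(a)=-2.114e+00  a ← 43.721256 − (+7.151e-08/-2.114e+00) = 43.721256
iter 5: u=1.380999  f(a)=+0.000e+00  f'(a)=-2.114e+00  a ← 43.721256 − (+0.000e+00/-2.114e+00) = 43.721256
converged: |Δa| < 1e-12 after 5 iterations
sag = a·(cosh(S/(2a)) − 1) = 43.721256·(cosh(1.380999) − 1) = 48.753594
T_max/T_min = cosh(S/(2a)) = 2.115101

a=43.721 sag=48.754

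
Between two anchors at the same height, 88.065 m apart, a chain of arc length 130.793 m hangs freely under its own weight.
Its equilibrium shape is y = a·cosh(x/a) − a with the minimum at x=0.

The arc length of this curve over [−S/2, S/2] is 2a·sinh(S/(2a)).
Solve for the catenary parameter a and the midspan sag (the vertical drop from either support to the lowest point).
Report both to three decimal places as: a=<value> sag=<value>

a=27.509 sag=43.438

seed: a₀ = √(S³/(24(L−S))) = √(88.065³/(24·42.728)) = 25.807332
iter 1: u=1.706201  f(a)=+6.668e+00  f'(a)=-4.381e+00  a ← 25.807332 − (+6.668e+00/-4.381e+00) = 27.329400
iter 2: u=1.611177  f(a)=+6.355e-01  f'(a)=-3.583e+00  a ← 27.329400 − (+6.355e-01/-3.583e+00) = 27.506778
iter 3: u=1.600787  f(a)=+7.113e-03  f'(a)=-3.503e+00  a ← 27.506778 − (+7.113e-03/-3.503e+00) = 27.508808
iter 4: u=1.600669  f(a)=+9.133e-07  f'(a)=-3.502e+00  a ← 27.508808 − (+9.133e-07/-3.502e+00) = 27.508809
iter 5: u=1.600669  f(a)=+2.842e-14  f'(a)=-3.502e+00  a ← 27.508809 − (+2.842e-14/-3.502e+00) = 27.508809
converged: |Δa| < 1e-12 after 5 iterations
sag = a·(cosh(S/(2a)) − 1) = 27.508809·(cosh(1.600669) − 1) = 43.437909
T_max/T_min = cosh(S/(2a)) = 2.579055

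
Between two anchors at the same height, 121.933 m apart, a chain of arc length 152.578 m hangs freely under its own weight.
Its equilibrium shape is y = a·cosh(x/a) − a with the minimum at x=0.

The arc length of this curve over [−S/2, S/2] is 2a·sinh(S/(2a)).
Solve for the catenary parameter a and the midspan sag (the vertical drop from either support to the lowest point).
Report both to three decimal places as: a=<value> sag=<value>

seed: a₀ = √(S³/(24(L−S))) = √(121.933³/(24·30.645)) = 49.647394
iter 1: u=1.227990  f(a)=+2.395e+00  f'(a)=-1.431e+00  a ← 49.647394 − (+2.395e+00/-1.431e+00) = 51.321281
iter 2: u=1.187938  f(a)=+1.265e-01  f'(a)=-1.283e+00  a ← 51.321281 − (+1.265e-01/-1.283e+00) = 51.419818
iter 3: u=1.185662  f(a)=+3.961e-04  f'(a)=-1.275e+00  a ← 51.419818 − (+3.961e-04/-1.275e+00) = 51.420129
iter 4: u=1.185654  f(a)=+3.912e-09  f'(a)=-1.275e+00  a ← 51.420129 − (+3.912e-09/-1.275e+00) = 51.420129
iter 5: u=1.185654  f(a)=+0.000e+00  f'(a)=-1.275e+00  a ← 51.420129 − (+0.000e+00/-1.275e+00) = 51.420129
converged: |Δa| < 1e-12 after 5 iterations
sag = a·(cosh(S/(2a)) − 1) = 51.420129·(cosh(1.185654) − 1) = 40.580095
T_max/T_min = cosh(S/(2a)) = 1.789187

a=51.420 sag=40.580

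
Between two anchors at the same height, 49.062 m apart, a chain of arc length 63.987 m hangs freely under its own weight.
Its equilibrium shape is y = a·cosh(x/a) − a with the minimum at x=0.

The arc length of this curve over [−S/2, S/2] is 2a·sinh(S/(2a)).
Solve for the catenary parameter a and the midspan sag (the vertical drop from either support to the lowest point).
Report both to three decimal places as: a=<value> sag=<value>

a=18.934 sag=18.242

seed: a₀ = √(S³/(24(L−S))) = √(49.062³/(24·14.925)) = 18.157459
iter 1: u=1.351015  f(a)=+1.423e+00  f'(a)=-1.964e+00  a ← 18.157459 − (+1.423e+00/-1.964e+00) = 18.881811
iter 2: u=1.299187  f(a)=+8.957e-02  f'(a)=-1.724e+00  a ← 18.881811 − (+8.957e-02/-1.724e+00) = 18.933765
iter 3: u=1.295622  f(a)=+4.077e-04  f'(a)=-1.708e+00  a ← 18.933765 − (+4.077e-04/-1.708e+00) = 18.934003
iter 4: u=1.295606  f(a)=+8.533e-09  f'(a)=-1.708e+00  a ← 18.934003 − (+8.533e-09/-1.708e+00) = 18.934003
iter 5: u=1.295606  f(a)=-7.105e-15  f'(a)=-1.708e+00  a ← 18.934003 − (-7.105e-15/-1.708e+00) = 18.934003
converged: |Δa| < 1e-12 after 5 iterations
sag = a·(cosh(S/(2a)) − 1) = 18.934003·(cosh(1.295606) − 1) = 18.242340
T_max/T_min = cosh(S/(2a)) = 1.963470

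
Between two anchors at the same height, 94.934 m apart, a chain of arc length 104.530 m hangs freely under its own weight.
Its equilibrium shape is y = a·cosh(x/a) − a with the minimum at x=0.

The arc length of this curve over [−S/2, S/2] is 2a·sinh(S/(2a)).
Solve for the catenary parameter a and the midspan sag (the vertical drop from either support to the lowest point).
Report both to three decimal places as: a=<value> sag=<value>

seed: a₀ = √(S³/(24(L−S))) = √(94.934³/(24·9.596)) = 60.951154
iter 1: u=0.778771  f(a)=+2.952e-01  f'(a)=-3.344e-01  a ← 60.951154 − (+2.952e-01/-3.344e-01) = 61.834041
iter 2: u=0.767652  f(a)=+6.537e-03  f'(a)=-3.197e-01  a ← 61.834041 − (+6.537e-03/-3.197e-01) = 61.854487
iter 3: u=0.767398  f(a)=+3.366e-06  f'(a)=-3.194e-01  a ← 61.854487 − (+3.366e-06/-3.194e-01) = 61.854497
iter 4: u=0.767398  f(a)=+8.669e-13  f'(a)=-3.194e-01  a ← 61.854497 − (+8.669e-13/-3.194e-01) = 61.854497
converged: |Δa| < 1e-12 after 4 iterations
sag = a·(cosh(S/(2a)) − 1) = 61.854497·(cosh(0.767398) − 1) = 19.124568
T_max/T_min = cosh(S/(2a)) = 1.309186

a=61.854 sag=19.125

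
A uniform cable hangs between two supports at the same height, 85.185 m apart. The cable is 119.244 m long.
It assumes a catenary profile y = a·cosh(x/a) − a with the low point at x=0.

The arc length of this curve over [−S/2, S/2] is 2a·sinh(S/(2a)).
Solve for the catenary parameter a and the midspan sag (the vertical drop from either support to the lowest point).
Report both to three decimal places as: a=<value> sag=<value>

a=29.017 sag=37.291

seed: a₀ = √(S³/(24(L−S))) = √(85.185³/(24·34.059)) = 27.499394
iter 1: u=1.548852  f(a)=+4.327e+00  f'(a)=-3.125e+00  a ← 27.499394 − (+4.327e+00/-3.125e+00) = 28.884098
iter 2: u=1.474600  f(a)=+3.483e-01  f'(a)=-2.640e+00  a ← 28.884098 − (+3.483e-01/-2.640e+00) = 29.016015
iter 3: u=1.467896  f(a)=+2.693e-03  f'(a)=-2.599e+00  a ← 29.016015 − (+2.693e-03/-2.599e+00) = 29.017051
iter 4: u=1.467844  f(a)=+1.638e-07  f'(a)=-2.599e+00  a ← 29.017051 − (+1.638e-07/-2.599e+00) = 29.017051
iter 5: u=1.467844  f(a)=+1.421e-14  f'(a)=-2.599e+00  a ← 29.017051 − (+1.421e-14/-2.599e+00) = 29.017051
converged: |Δa| < 1e-12 after 5 iterations
sag = a·(cosh(S/(2a)) − 1) = 29.017051·(cosh(1.467844) − 1) = 37.291109
T_max/T_min = cosh(S/(2a)) = 2.285145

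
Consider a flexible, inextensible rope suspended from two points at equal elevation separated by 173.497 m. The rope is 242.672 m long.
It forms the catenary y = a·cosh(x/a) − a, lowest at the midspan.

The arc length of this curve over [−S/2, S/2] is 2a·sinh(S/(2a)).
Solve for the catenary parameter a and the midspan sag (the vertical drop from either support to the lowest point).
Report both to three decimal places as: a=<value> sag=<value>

seed: a₀ = √(S³/(24(L−S))) = √(173.497³/(24·69.175)) = 56.086424
iter 1: u=1.546693  f(a)=+8.762e+00  f'(a)=-3.110e+00  a ← 56.086424 − (+8.762e+00/-3.110e+00) = 58.904044
iter 2: u=1.472709  f(a)=+7.035e-01  f'(a)=-2.628e+00  a ← 58.904044 − (+7.035e-01/-2.628e+00) = 59.171694
iter 3: u=1.466047  f(a)=+5.411e-03  f'(a)=-2.588e+00  a ← 59.171694 − (+5.411e-03/-2.588e+00) = 59.173785
iter 4: u=1.465995  f(a)=+3.255e-07  f'(a)=-2.588e+00  a ← 59.173785 − (+3.255e-07/-2.588e+00) = 59.173785
iter 5: u=1.465995  f(a)=-2.842e-14  f'(a)=-2.588e+00  a ← 59.173785 − (-2.842e-14/-2.588e+00) = 59.173785
converged: |Δa| < 1e-12 after 5 iterations
sag = a·(cosh(S/(2a)) − 1) = 59.173785·(cosh(1.465995) − 1) = 75.822370
T_max/T_min = cosh(S/(2a)) = 2.281351

a=59.174 sag=75.822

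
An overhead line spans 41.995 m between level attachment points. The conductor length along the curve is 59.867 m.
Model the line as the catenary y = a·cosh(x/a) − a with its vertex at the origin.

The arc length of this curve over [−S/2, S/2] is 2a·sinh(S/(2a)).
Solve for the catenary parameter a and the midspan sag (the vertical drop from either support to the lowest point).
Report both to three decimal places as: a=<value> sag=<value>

a=13.908 sag=19.098

seed: a₀ = √(S³/(24(L−S))) = √(41.995³/(24·17.872)) = 13.140267
iter 1: u=1.597951  f(a)=+2.426e+00  f'(a)=-3.481e+00  a ← 13.140267 − (+2.426e+00/-3.481e+00) = 13.837015
iter 2: u=1.517488  f(a)=+2.063e-01  f'(a)=-2.912e+00  a ← 13.837015 − (+2.063e-01/-2.912e+00) = 13.907847
iter 3: u=1.509759  f(a)=+1.798e-03  f'(a)=-2.862e+00  a ← 13.907847 − (+1.798e-03/-2.862e+00) = 13.908476
iter 4: u=1.509691  f(a)=+1.393e-07  f'(a)=-2.861e+00  a ← 13.908476 − (+1.393e-07/-2.861e+00) = 13.908476
iter 5: u=1.509691  f(a)=+0.000e+00  f'(a)=-2.861e+00  a ← 13.908476 − (+0.000e+00/-2.861e+00) = 13.908476
converged: |Δa| < 1e-12 after 5 iterations
sag = a·(cosh(S/(2a)) − 1) = 13.908476·(cosh(1.509691) − 1) = 19.098495
T_max/T_min = cosh(S/(2a)) = 2.373155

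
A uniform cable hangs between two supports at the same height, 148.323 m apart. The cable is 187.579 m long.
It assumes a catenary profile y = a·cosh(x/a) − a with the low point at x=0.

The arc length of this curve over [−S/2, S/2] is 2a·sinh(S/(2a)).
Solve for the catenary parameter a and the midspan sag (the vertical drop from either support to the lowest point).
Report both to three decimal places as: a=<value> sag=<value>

a=61.058 sag=50.855

seed: a₀ = √(S³/(24(L−S))) = √(148.323³/(24·39.256)) = 58.851035
iter 1: u=1.260156  f(a)=+3.237e+00  f'(a)=-1.558e+00  a ← 58.851035 − (+3.237e+00/-1.558e+00) = 60.928548
iter 2: u=1.217188  f(a)=+1.793e-01  f'(a)=-1.390e+00  a ← 60.928548 − (+1.793e-01/-1.390e+00) = 61.057558
iter 3: u=1.214616  f(a)=+6.216e-04  f'(a)=-1.380e+00  a ← 61.057558 − (+6.216e-04/-1.380e+00) = 61.058008
iter 4: u=1.214607  f(a)=+7.527e-09  f'(a)=-1.380e+00  a ← 61.058008 − (+7.527e-09/-1.380e+00) = 61.058008
iter 5: u=1.214607  f(a)=-2.842e-14  f'(a)=-1.380e+00  a ← 61.058008 − (-2.842e-14/-1.380e+00) = 61.058008
converged: |Δa| < 1e-12 after 5 iterations
sag = a·(cosh(S/(2a)) − 1) = 61.058008·(cosh(1.214607) − 1) = 50.855131
T_max/T_min = cosh(S/(2a)) = 1.832899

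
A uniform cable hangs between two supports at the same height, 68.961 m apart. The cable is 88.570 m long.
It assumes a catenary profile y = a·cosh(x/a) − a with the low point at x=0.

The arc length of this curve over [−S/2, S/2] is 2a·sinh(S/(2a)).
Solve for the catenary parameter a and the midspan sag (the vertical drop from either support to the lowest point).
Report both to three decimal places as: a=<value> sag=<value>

a=27.457 sag=24.649

seed: a₀ = √(S³/(24(L−S))) = √(68.961³/(24·19.609)) = 26.398058
iter 1: u=1.306176  f(a)=+1.742e+00  f'(a)=-1.755e+00  a ← 26.398058 − (+1.742e+00/-1.755e+00) = 27.390810
iter 2: u=1.258835  f(a)=+1.031e-01  f'(a)=-1.553e+00  a ← 27.390810 − (+1.031e-01/-1.553e+00) = 27.457207
iter 3: u=1.255791  f(a)=+4.114e-04  f'(a)=-1.541e+00  a ← 27.457207 − (+4.114e-04/-1.541e+00) = 27.457474
iter 4: u=1.255778  f(a)=+6.605e-09  f'(a)=-1.540e+00  a ← 27.457474 − (+6.605e-09/-1.540e+00) = 27.457474
iter 5: u=1.255778  f(a)=-1.421e-14  f'(a)=-1.540e+00  a ← 27.457474 − (-1.421e-14/-1.540e+00) = 27.457474
converged: |Δa| < 1e-12 after 5 iterations
sag = a·(cosh(S/(2a)) − 1) = 27.457474·(cosh(1.255778) − 1) = 24.648899
T_max/T_min = cosh(S/(2a)) = 1.897712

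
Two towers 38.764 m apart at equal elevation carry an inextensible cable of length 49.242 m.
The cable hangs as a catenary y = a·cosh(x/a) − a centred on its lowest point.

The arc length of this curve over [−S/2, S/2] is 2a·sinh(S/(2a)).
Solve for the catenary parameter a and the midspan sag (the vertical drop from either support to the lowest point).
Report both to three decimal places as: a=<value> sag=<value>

a=15.802 sag=13.454

seed: a₀ = √(S³/(24(L−S))) = √(38.764³/(24·10.478)) = 15.219419
iter 1: u=1.273505  f(a)=+8.832e-01  f'(a)=-1.614e+00  a ← 15.219419 − (+8.832e-01/-1.614e+00) = 15.766795
iter 2: u=1.229292  f(a)=+4.989e-02  f'(a)=-1.436e+00  a ← 15.766795 − (+4.989e-02/-1.436e+00) = 15.801535
iter 3: u=1.226590  f(a)=+1.802e-04  f'(a)=-1.426e+00  a ← 15.801535 − (+1.802e-04/-1.426e+00) = 15.801661
iter 4: u=1.226580  f(a)=+2.371e-09  f'(a)=-1.426e+00  a ← 15.801661 − (+2.371e-09/-1.426e+00) = 15.801661
iter 5: u=1.226580  f(a)=-7.105e-15  f'(a)=-1.426e+00  a ← 15.801661 − (-7.105e-15/-1.426e+00) = 15.801661
converged: |Δa| < 1e-12 after 5 iterations
sag = a·(cosh(S/(2a)) − 1) = 15.801661·(cosh(1.226580) − 1) = 13.453871
T_max/T_min = cosh(S/(2a)) = 1.851421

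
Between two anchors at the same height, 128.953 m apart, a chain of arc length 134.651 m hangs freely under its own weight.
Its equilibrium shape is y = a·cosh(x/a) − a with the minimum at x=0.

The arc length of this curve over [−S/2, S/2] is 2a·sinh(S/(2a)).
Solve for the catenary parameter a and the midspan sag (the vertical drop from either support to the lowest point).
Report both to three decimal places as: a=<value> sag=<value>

seed: a₀ = √(S³/(24(L−S))) = √(128.953³/(24·5.698)) = 125.221912
iter 1: u=0.514898  f(a)=+7.601e-02  f'(a)=-9.344e-02  a ← 125.221912 − (+7.601e-02/-9.344e-02) = 126.035370
iter 2: u=0.511575  f(a)=+7.470e-04  f'(a)=-9.161e-02  a ← 126.035370 − (+7.470e-04/-9.161e-02) = 126.043524
iter 3: u=0.511542  f(a)=+7.375e-08  f'(a)=-9.160e-02  a ← 126.043524 − (+7.375e-08/-9.160e-02) = 126.043525
iter 4: u=0.511542  f(a)=+2.842e-14  f'(a)=-9.160e-02  a ← 126.043525 − (+2.842e-14/-9.160e-02) = 126.043525
converged: |Δa| < 1e-12 after 4 iterations
sag = a·(cosh(S/(2a)) − 1) = 126.043525·(cosh(0.511542) − 1) = 16.853967
T_max/T_min = cosh(S/(2a)) = 1.133715

a=126.044 sag=16.854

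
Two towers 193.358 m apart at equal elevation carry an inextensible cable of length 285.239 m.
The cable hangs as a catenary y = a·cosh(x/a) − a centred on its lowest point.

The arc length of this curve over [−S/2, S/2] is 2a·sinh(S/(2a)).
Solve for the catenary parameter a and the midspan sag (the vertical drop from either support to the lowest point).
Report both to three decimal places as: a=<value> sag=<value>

a=60.960 sag=94.141

seed: a₀ = √(S³/(24(L−S))) = √(193.358³/(24·91.881)) = 57.256493
iter 1: u=1.688525  f(a)=+1.402e+01  f'(a)=-4.223e+00  a ← 57.256493 − (+1.402e+01/-4.223e+00) = 60.577413
iter 2: u=1.595958  f(a)=+1.313e+00  f'(a)=-3.466e+00  a ← 60.577413 − (+1.313e+00/-3.466e+00) = 60.956115
iter 3: u=1.586043  f(a)=+1.412e-02  f'(a)=-3.392e+00  a ← 60.956115 − (+1.412e-02/-3.392e+00) = 60.960279
iter 4: u=1.585934  f(a)=+1.674e-06  f'(a)=-3.391e+00  a ← 60.960279 − (+1.674e-06/-3.391e+00) = 60.960279
iter 5: u=1.585934  f(a)=+5.684e-14  f'(a)=-3.391e+00  a ← 60.960279 − (+5.684e-14/-3.391e+00) = 60.960279
converged: |Δa| < 1e-12 after 5 iterations
sag = a·(cosh(S/(2a)) − 1) = 60.960279·(cosh(1.585934) − 1) = 94.141228
T_max/T_min = cosh(S/(2a)) = 2.544304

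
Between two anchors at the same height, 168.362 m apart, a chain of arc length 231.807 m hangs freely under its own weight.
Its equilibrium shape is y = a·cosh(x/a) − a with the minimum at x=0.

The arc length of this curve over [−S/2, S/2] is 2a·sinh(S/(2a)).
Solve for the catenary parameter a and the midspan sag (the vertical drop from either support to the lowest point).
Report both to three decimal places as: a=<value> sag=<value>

a=58.908 sag=71.106

seed: a₀ = √(S³/(24(L−S))) = √(168.362³/(24·63.445)) = 55.983725
iter 1: u=1.503669  f(a)=+7.571e+00  f'(a)=-2.822e+00  a ← 55.983725 − (+7.571e+00/-2.822e+00) = 58.666408
iter 2: u=1.434910  f(a)=+5.782e-01  f'(a)=-2.406e+00  a ← 58.666408 − (+5.782e-01/-2.406e+00) = 58.906716
iter 3: u=1.429056  f(a)=+3.989e-03  f'(a)=-2.373e+00  a ← 58.906716 − (+3.989e-03/-2.373e+00) = 58.908397
iter 4: u=1.429015  f(a)=+1.927e-07  f'(a)=-2.373e+00  a ← 58.908397 − (+1.927e-07/-2.373e+00) = 58.908397
iter 5: u=1.429015  f(a)=+2.842e-14  f'(a)=-2.373e+00  a ← 58.908397 − (+2.842e-14/-2.373e+00) = 58.908397
converged: |Δa| < 1e-12 after 5 iterations
sag = a·(cosh(S/(2a)) − 1) = 58.908397·(cosh(1.429015) − 1) = 71.106297
T_max/T_min = cosh(S/(2a)) = 2.207066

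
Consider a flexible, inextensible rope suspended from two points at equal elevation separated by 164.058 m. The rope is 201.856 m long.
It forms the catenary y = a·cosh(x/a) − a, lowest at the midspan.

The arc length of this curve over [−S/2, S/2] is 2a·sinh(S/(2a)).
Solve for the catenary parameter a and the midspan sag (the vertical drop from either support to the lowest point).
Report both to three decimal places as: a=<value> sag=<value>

seed: a₀ = √(S³/(24(L−S))) = √(164.058³/(24·37.798)) = 69.767970
iter 1: u=1.175740  f(a)=+2.700e+00  f'(a)=-1.241e+00  a ← 69.767970 − (+2.700e+00/-1.241e+00) = 71.943954
iter 2: u=1.140179  f(a)=+1.315e-01  f'(a)=-1.123e+00  a ← 71.943954 − (+1.315e-01/-1.123e+00) = 72.061054
iter 3: u=1.138326  f(a)=+3.470e-04  f'(a)=-1.117e+00  a ← 72.061054 − (+3.470e-04/-1.117e+00) = 72.061365
iter 4: u=1.138321  f(a)=+2.431e-09  f'(a)=-1.117e+00  a ← 72.061365 − (+2.431e-09/-1.117e+00) = 72.061365
iter 5: u=1.138321  f(a)=+0.000e+00  f'(a)=-1.117e+00  a ← 72.061365 − (+0.000e+00/-1.117e+00) = 72.061365
converged: |Δa| < 1e-12 after 5 iterations
sag = a·(cosh(S/(2a)) − 1) = 72.061365·(cosh(1.138321) − 1) = 51.951947
T_max/T_min = cosh(S/(2a)) = 1.720940

a=72.061 sag=51.952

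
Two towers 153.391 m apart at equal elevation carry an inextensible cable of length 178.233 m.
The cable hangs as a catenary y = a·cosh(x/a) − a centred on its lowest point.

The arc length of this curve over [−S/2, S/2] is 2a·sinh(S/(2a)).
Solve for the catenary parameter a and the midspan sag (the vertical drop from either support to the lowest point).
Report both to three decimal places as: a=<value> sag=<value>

a=79.627 sag=39.881

seed: a₀ = √(S³/(24(L−S))) = √(153.391³/(24·24.842)) = 77.803820
iter 1: u=0.985755  f(a)=+1.235e+00  f'(a)=-7.028e-01  a ← 77.803820 − (+1.235e+00/-7.028e-01) = 79.561397
iter 2: u=0.963979  f(a)=+4.310e-02  f'(a)=-6.546e-01  a ← 79.561397 − (+4.310e-02/-6.546e-01) = 79.627239
iter 3: u=0.963182  f(a)=+5.666e-05  f'(a)=-6.528e-01  a ← 79.627239 − (+5.666e-05/-6.528e-01) = 79.627325
iter 4: u=0.963181  f(a)=+9.825e-11  f'(a)=-6.528e-01  a ← 79.627325 − (+9.825e-11/-6.528e-01) = 79.627325
iter 5: u=0.963181  f(a)=+0.000e+00  f'(a)=-6.528e-01  a ← 79.627325 − (+0.000e+00/-6.528e-01) = 79.627325
converged: |Δa| < 1e-12 after 5 iterations
sag = a·(cosh(S/(2a)) − 1) = 79.627325·(cosh(0.963181) − 1) = 39.881091
T_max/T_min = cosh(S/(2a)) = 1.500847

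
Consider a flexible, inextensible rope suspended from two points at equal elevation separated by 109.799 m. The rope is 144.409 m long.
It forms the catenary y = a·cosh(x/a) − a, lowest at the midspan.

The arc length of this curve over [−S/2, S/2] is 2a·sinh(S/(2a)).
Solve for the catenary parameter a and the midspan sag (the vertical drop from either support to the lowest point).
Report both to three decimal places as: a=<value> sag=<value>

a=41.685 sag=41.688

seed: a₀ = √(S³/(24(L−S))) = √(109.799³/(24·34.610)) = 39.920057
iter 1: u=1.375236  f(a)=+3.424e+00  f'(a)=-2.085e+00  a ← 39.920057 − (+3.424e+00/-2.085e+00) = 41.562462
iter 2: u=1.320891  f(a)=+2.227e-01  f'(a)=-1.822e+00  a ← 41.562462 − (+2.227e-01/-1.822e+00) = 41.684684
iter 3: u=1.317018  f(a)=+1.086e-03  f'(a)=-1.804e+00  a ← 41.684684 − (+1.086e-03/-1.804e+00) = 41.685286
iter 4: u=1.316999  f(a)=+2.613e-08  f'(a)=-1.804e+00  a ← 41.685286 − (+2.613e-08/-1.804e+00) = 41.685286
iter 5: u=1.316999  f(a)=+2.842e-14  f'(a)=-1.804e+00  a ← 41.685286 − (+2.842e-14/-1.804e+00) = 41.685286
converged: |Δa| < 1e-12 after 5 iterations
sag = a·(cosh(S/(2a)) − 1) = 41.685286·(cosh(1.316999) − 1) = 41.688288
T_max/T_min = cosh(S/(2a)) = 2.000072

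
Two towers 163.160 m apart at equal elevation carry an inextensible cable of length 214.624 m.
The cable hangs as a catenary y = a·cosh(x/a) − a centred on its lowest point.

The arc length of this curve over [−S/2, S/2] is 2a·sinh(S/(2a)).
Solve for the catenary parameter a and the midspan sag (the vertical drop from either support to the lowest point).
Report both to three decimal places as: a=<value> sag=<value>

a=61.925 sag=61.972

seed: a₀ = √(S³/(24(L−S))) = √(163.160³/(24·51.464)) = 59.301155
iter 1: u=1.375690  f(a)=+5.095e+00  f'(a)=-2.087e+00  a ← 59.301155 − (+5.095e+00/-2.087e+00) = 61.742338
iter 2: u=1.321298  f(a)=+3.315e-01  f'(a)=-1.824e+00  a ← 61.742338 − (+3.315e-01/-1.824e+00) = 61.924127
iter 3: u=1.317419  f(a)=+1.619e-03  f'(a)=-1.806e+00  a ← 61.924127 − (+1.619e-03/-1.806e+00) = 61.925023
iter 4: u=1.317400  f(a)=+3.906e-08  f'(a)=-1.806e+00  a ← 61.925023 − (+3.906e-08/-1.806e+00) = 61.925023
iter 5: u=1.317400  f(a)=+0.000e+00  f'(a)=-1.806e+00  a ← 61.925023 − (+0.000e+00/-1.806e+00) = 61.925023
converged: |Δa| < 1e-12 after 5 iterations
sag = a·(cosh(S/(2a)) − 1) = 61.925023·(cosh(1.317400) − 1) = 61.972409
T_max/T_min = cosh(S/(2a)) = 2.000765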